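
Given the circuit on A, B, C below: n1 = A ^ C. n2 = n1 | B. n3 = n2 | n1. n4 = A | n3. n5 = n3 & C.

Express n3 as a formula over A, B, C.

((A ^ C) | B) | (A ^ C)

n1 = A ^ C
n2 = n1 | B = (A ^ C) | B
n3 = n2 | n1 = ((A ^ C) | B) | (A ^ C)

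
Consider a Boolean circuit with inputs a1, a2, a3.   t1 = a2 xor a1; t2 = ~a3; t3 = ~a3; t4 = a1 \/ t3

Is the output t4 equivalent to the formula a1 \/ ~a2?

No

t3 = ~a3
t4 = a1 \/ t3 = a1 \/ ~a3
At a1=0, a2=0, a3=1: circuit gives 0, formula gives 1.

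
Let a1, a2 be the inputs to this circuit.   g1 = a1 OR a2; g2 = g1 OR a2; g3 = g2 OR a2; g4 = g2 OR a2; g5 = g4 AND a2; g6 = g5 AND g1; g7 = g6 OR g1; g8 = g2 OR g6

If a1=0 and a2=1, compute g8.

g1 = 0 OR 1 = 1
g2 = 1 OR 1 = 1
g4 = 1 OR 1 = 1
g5 = 1 AND 1 = 1
g6 = 1 AND 1 = 1
g8 = 1 OR 1 = 1

1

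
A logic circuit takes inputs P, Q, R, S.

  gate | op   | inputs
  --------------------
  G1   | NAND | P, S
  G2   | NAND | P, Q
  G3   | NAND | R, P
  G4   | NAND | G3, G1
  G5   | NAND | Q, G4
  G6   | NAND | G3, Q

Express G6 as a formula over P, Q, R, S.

G3 = R NAND P
G6 = G3 NAND Q = (R NAND P) NAND Q

(R NAND P) NAND Q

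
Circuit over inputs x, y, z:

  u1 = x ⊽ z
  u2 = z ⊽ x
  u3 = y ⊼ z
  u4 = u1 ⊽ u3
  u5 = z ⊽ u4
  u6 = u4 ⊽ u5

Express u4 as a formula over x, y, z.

(x ⊽ z) ⊽ (y ⊼ z)

u1 = x ⊽ z
u3 = y ⊼ z
u4 = u1 ⊽ u3 = (x ⊽ z) ⊽ (y ⊼ z)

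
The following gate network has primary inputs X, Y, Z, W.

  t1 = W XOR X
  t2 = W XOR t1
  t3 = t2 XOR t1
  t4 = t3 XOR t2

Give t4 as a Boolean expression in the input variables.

((W XOR (W XOR X)) XOR (W XOR X)) XOR (W XOR (W XOR X))

t1 = W XOR X
t2 = W XOR t1 = W XOR (W XOR X)
t3 = t2 XOR t1 = (W XOR (W XOR X)) XOR (W XOR X)
t4 = t3 XOR t2 = ((W XOR (W XOR X)) XOR (W XOR X)) XOR (W XOR (W XOR X))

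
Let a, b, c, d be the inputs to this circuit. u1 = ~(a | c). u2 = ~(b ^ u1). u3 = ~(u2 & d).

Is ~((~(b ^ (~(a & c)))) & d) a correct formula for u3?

u1 = ~(a | c)
u2 = ~(b ^ u1) = ~(b ^ (~(a | c)))
u3 = ~(u2 & d) = ~((~(b ^ (~(a | c)))) & d)
At a=0, b=0, c=1, d=1: circuit gives 0, formula gives 1.

No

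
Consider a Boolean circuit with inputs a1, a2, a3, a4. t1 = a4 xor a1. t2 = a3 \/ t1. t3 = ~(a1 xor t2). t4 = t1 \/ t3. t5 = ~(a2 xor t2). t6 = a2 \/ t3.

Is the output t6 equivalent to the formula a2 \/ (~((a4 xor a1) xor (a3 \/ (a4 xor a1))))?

t1 = a4 xor a1
t2 = a3 \/ t1 = a3 \/ (a4 xor a1)
t3 = ~(a1 xor t2) = ~(a1 xor (a3 \/ (a4 xor a1)))
t6 = a2 \/ t3 = a2 \/ (~(a1 xor (a3 \/ (a4 xor a1))))
At a1=0, a2=0, a3=0, a4=1: circuit gives 0, formula gives 1.

No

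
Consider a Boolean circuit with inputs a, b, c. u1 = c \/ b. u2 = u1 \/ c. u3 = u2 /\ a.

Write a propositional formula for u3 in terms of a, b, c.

u1 = c \/ b
u2 = u1 \/ c = (c \/ b) \/ c
u3 = u2 /\ a = ((c \/ b) \/ c) /\ a

((c \/ b) \/ c) /\ a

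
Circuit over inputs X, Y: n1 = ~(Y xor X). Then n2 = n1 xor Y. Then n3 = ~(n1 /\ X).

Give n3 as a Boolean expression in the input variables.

~((~(Y xor X)) /\ X)

n1 = ~(Y xor X)
n3 = ~(n1 /\ X) = ~((~(Y xor X)) /\ X)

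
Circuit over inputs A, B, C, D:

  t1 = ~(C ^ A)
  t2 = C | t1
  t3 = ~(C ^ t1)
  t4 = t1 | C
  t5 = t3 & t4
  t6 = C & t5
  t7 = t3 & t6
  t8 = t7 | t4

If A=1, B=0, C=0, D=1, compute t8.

0

t1 = ~(0 ^ 1) = 0
t3 = ~(0 ^ 0) = 1
t4 = 0 | 0 = 0
t5 = 1 & 0 = 0
t6 = 0 & 0 = 0
t7 = 1 & 0 = 0
t8 = 0 | 0 = 0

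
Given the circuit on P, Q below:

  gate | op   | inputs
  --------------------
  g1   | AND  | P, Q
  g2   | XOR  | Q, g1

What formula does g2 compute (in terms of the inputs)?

Q XOR (P AND Q)

g1 = P AND Q
g2 = Q XOR g1 = Q XOR (P AND Q)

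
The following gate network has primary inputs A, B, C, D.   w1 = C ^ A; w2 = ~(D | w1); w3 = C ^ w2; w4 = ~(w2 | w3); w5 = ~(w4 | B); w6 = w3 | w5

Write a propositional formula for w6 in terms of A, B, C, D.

(C ^ (~(D | (C ^ A)))) | (~((~((~(D | (C ^ A))) | (C ^ (~(D | (C ^ A)))))) | B))

w1 = C ^ A
w2 = ~(D | w1) = ~(D | (C ^ A))
w3 = C ^ w2 = C ^ (~(D | (C ^ A)))
w4 = ~(w2 | w3) = ~((~(D | (C ^ A))) | (C ^ (~(D | (C ^ A)))))
w5 = ~(w4 | B) = ~((~((~(D | (C ^ A))) | (C ^ (~(D | (C ^ A)))))) | B)
w6 = w3 | w5 = (C ^ (~(D | (C ^ A)))) | (~((~((~(D | (C ^ A))) | (C ^ (~(D | (C ^ A)))))) | B))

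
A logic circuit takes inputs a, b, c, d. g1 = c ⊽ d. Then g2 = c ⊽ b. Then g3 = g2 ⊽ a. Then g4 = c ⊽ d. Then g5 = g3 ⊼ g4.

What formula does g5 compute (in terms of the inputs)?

((c ⊽ b) ⊽ a) ⊼ (c ⊽ d)

g2 = c ⊽ b
g3 = g2 ⊽ a = (c ⊽ b) ⊽ a
g4 = c ⊽ d
g5 = g3 ⊼ g4 = ((c ⊽ b) ⊽ a) ⊼ (c ⊽ d)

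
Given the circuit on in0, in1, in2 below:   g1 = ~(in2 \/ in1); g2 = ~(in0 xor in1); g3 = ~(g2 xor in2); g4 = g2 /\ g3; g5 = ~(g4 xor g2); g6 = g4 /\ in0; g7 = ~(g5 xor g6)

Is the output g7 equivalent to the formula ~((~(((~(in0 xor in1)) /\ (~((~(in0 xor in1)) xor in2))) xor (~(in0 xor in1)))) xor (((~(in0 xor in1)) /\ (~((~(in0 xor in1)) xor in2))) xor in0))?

No

g2 = ~(in0 xor in1)
g3 = ~(g2 xor in2) = ~((~(in0 xor in1)) xor in2)
g4 = g2 /\ g3 = (~(in0 xor in1)) /\ (~((~(in0 xor in1)) xor in2))
g5 = ~(g4 xor g2) = ~(((~(in0 xor in1)) /\ (~((~(in0 xor in1)) xor in2))) xor (~(in0 xor in1)))
g6 = g4 /\ in0 = ((~(in0 xor in1)) /\ (~((~(in0 xor in1)) xor in2))) /\ in0
g7 = ~(g5 xor g6) = ~((~(((~(in0 xor in1)) /\ (~((~(in0 xor in1)) xor in2))) xor (~(in0 xor in1)))) xor (((~(in0 xor in1)) /\ (~((~(in0 xor in1)) xor in2))) /\ in0))
At in0=0, in1=0, in2=1: circuit gives 0, formula gives 1.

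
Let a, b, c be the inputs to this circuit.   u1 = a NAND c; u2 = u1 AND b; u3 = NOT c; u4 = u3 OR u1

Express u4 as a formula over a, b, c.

u1 = a NAND c
u3 = NOT c
u4 = u3 OR u1 = NOT c OR (a NAND c)

NOT c OR (a NAND c)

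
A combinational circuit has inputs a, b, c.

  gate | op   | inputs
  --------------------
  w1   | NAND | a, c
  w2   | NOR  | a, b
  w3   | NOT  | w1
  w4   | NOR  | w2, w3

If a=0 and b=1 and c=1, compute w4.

1

w1 = 0 NAND 1 = 1
w2 = 0 NOR 1 = 0
w3 = NOT 1 = 0
w4 = 0 NOR 0 = 1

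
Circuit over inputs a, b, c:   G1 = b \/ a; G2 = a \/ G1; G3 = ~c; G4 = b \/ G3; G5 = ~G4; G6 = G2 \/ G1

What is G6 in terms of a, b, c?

(a \/ (b \/ a)) \/ (b \/ a)

G1 = b \/ a
G2 = a \/ G1 = a \/ (b \/ a)
G6 = G2 \/ G1 = (a \/ (b \/ a)) \/ (b \/ a)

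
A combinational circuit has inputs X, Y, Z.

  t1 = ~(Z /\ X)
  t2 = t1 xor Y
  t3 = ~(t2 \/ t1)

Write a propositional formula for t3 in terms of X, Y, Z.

~(((~(Z /\ X)) xor Y) \/ (~(Z /\ X)))

t1 = ~(Z /\ X)
t2 = t1 xor Y = (~(Z /\ X)) xor Y
t3 = ~(t2 \/ t1) = ~(((~(Z /\ X)) xor Y) \/ (~(Z /\ X)))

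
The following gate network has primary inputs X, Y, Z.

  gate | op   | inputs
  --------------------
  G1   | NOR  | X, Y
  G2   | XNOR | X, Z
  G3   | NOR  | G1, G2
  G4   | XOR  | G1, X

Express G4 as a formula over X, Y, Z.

G1 = X NOR Y
G4 = G1 XOR X = (X NOR Y) XOR X

(X NOR Y) XOR X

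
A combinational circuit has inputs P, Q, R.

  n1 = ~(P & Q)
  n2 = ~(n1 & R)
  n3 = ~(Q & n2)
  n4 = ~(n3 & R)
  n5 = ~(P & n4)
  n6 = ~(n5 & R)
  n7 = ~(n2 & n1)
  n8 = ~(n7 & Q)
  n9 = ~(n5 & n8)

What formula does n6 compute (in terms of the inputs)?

n1 = ~(P & Q)
n2 = ~(n1 & R) = ~((~(P & Q)) & R)
n3 = ~(Q & n2) = ~(Q & (~((~(P & Q)) & R)))
n4 = ~(n3 & R) = ~((~(Q & (~((~(P & Q)) & R)))) & R)
n5 = ~(P & n4) = ~(P & (~((~(Q & (~((~(P & Q)) & R)))) & R)))
n6 = ~(n5 & R) = ~((~(P & (~((~(Q & (~((~(P & Q)) & R)))) & R)))) & R)

~((~(P & (~((~(Q & (~((~(P & Q)) & R)))) & R)))) & R)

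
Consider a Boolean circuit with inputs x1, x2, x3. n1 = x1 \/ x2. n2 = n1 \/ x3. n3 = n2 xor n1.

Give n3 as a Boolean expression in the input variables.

((x1 \/ x2) \/ x3) xor (x1 \/ x2)

n1 = x1 \/ x2
n2 = n1 \/ x3 = (x1 \/ x2) \/ x3
n3 = n2 xor n1 = ((x1 \/ x2) \/ x3) xor (x1 \/ x2)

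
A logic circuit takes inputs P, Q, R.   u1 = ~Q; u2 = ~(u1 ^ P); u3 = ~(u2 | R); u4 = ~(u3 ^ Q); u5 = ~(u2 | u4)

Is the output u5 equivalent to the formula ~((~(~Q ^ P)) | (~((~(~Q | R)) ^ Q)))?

u1 = ~Q
u2 = ~(u1 ^ P) = ~(~Q ^ P)
u3 = ~(u2 | R) = ~((~(~Q ^ P)) | R)
u4 = ~(u3 ^ Q) = ~((~((~(~Q ^ P)) | R)) ^ Q)
u5 = ~(u2 | u4) = ~((~(~Q ^ P)) | (~((~((~(~Q ^ P)) | R)) ^ Q)))
At P=0, Q=0, R=0: circuit gives 1, formula gives 0.

No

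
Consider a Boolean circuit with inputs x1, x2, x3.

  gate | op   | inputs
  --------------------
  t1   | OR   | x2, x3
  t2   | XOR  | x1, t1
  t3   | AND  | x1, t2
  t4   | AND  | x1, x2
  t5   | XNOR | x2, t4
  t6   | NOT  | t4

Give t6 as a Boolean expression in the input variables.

NOT (x1 AND x2)

t4 = x1 AND x2
t6 = NOT t4 = NOT (x1 AND x2)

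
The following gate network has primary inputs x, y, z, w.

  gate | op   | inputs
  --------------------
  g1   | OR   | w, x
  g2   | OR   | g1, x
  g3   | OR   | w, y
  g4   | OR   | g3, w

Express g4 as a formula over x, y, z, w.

(w OR y) OR w

g3 = w OR y
g4 = g3 OR w = (w OR y) OR w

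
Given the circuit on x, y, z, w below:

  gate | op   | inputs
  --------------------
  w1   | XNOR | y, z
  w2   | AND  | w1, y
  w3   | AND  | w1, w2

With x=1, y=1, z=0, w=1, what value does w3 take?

0

w1 = 1 XNOR 0 = 0
w2 = 0 AND 1 = 0
w3 = 0 AND 0 = 0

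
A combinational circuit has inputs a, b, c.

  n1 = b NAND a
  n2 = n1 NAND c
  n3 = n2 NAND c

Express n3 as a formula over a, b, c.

((b NAND a) NAND c) NAND c

n1 = b NAND a
n2 = n1 NAND c = (b NAND a) NAND c
n3 = n2 NAND c = ((b NAND a) NAND c) NAND c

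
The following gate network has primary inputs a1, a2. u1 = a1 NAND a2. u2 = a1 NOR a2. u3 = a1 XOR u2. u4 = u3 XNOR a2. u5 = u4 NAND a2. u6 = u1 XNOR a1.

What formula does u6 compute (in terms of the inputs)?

u1 = a1 NAND a2
u6 = u1 XNOR a1 = (a1 NAND a2) XNOR a1

(a1 NAND a2) XNOR a1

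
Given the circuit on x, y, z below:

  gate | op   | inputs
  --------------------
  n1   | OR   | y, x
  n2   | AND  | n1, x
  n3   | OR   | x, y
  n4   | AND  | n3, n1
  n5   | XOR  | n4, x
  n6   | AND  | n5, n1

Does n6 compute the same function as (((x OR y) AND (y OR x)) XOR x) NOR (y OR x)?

No

n1 = y OR x
n3 = x OR y
n4 = n3 AND n1 = (x OR y) AND (y OR x)
n5 = n4 XOR x = ((x OR y) AND (y OR x)) XOR x
n6 = n5 AND n1 = (((x OR y) AND (y OR x)) XOR x) AND (y OR x)
At x=0, y=0, z=0: circuit gives 0, formula gives 1.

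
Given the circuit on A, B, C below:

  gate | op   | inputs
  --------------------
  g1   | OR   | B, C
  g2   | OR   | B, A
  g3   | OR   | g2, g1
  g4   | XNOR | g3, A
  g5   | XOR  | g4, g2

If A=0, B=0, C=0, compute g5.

g1 = 0 OR 0 = 0
g2 = 0 OR 0 = 0
g3 = 0 OR 0 = 0
g4 = 0 XNOR 0 = 1
g5 = 1 XOR 0 = 1

1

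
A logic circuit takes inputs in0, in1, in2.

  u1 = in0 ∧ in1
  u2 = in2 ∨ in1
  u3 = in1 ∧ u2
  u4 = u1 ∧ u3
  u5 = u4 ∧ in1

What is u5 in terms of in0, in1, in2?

u1 = in0 ∧ in1
u2 = in2 ∨ in1
u3 = in1 ∧ u2 = in1 ∧ (in2 ∨ in1)
u4 = u1 ∧ u3 = (in0 ∧ in1) ∧ (in1 ∧ (in2 ∨ in1))
u5 = u4 ∧ in1 = ((in0 ∧ in1) ∧ (in1 ∧ (in2 ∨ in1))) ∧ in1

((in0 ∧ in1) ∧ (in1 ∧ (in2 ∨ in1))) ∧ in1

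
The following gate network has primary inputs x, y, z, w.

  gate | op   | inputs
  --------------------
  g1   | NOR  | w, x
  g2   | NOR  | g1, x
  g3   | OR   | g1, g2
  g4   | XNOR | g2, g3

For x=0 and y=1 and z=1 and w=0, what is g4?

g1 = 0 NOR 0 = 1
g2 = 1 NOR 0 = 0
g3 = 1 OR 0 = 1
g4 = 0 XNOR 1 = 0

0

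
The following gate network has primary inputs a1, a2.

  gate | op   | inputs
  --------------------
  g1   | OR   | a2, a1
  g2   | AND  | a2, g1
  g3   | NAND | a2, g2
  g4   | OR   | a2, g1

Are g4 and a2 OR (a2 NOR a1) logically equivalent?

No

g1 = a2 OR a1
g4 = a2 OR g1 = a2 OR (a2 OR a1)
At a1=0, a2=0: circuit gives 0, formula gives 1.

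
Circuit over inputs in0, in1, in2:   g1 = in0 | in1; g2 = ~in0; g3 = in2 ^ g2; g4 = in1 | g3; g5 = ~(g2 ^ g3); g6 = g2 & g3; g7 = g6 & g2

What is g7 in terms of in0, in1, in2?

(~in0 & (in2 ^ ~in0)) & ~in0

g2 = ~in0
g3 = in2 ^ g2 = in2 ^ ~in0
g6 = g2 & g3 = ~in0 & (in2 ^ ~in0)
g7 = g6 & g2 = (~in0 & (in2 ^ ~in0)) & ~in0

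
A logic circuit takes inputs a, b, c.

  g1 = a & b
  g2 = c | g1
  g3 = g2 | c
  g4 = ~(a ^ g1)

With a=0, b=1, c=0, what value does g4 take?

g1 = 0 & 1 = 0
g4 = ~(0 ^ 0) = 1

1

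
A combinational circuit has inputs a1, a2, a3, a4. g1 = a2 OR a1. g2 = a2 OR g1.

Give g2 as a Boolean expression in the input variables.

g1 = a2 OR a1
g2 = a2 OR g1 = a2 OR (a2 OR a1)

a2 OR (a2 OR a1)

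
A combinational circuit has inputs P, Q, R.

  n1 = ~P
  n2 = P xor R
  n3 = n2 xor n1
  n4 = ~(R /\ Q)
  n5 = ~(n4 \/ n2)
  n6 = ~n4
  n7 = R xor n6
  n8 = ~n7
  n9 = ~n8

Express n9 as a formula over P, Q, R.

n4 = ~(R /\ Q)
n6 = ~n4 = ~(~(R /\ Q))
n7 = R xor n6 = R xor ~(~(R /\ Q))
n8 = ~n7 = ~(R xor ~(~(R /\ Q)))
n9 = ~n8 = ~~(R xor ~(~(R /\ Q)))

~~(R xor ~(~(R /\ Q)))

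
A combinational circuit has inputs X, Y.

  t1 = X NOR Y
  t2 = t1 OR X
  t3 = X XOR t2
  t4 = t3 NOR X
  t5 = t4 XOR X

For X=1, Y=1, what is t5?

t1 = 1 NOR 1 = 0
t2 = 0 OR 1 = 1
t3 = 1 XOR 1 = 0
t4 = 0 NOR 1 = 0
t5 = 0 XOR 1 = 1

1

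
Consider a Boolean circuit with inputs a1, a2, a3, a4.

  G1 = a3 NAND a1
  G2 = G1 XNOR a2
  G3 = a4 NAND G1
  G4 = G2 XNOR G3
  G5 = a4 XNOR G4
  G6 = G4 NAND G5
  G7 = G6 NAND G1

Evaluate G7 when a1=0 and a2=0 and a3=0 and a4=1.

1

G1 = 0 NAND 0 = 1
G2 = 1 XNOR 0 = 0
G3 = 1 NAND 1 = 0
G4 = 0 XNOR 0 = 1
G5 = 1 XNOR 1 = 1
G6 = 1 NAND 1 = 0
G7 = 0 NAND 1 = 1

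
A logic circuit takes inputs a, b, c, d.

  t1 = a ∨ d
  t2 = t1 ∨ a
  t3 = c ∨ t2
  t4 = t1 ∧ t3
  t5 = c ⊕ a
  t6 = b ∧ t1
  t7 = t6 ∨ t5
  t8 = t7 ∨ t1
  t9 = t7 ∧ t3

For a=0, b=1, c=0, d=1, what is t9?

t1 = 0 ∨ 1 = 1
t2 = 1 ∨ 0 = 1
t3 = 0 ∨ 1 = 1
t5 = 0 ⊕ 0 = 0
t6 = 1 ∧ 1 = 1
t7 = 1 ∨ 0 = 1
t9 = 1 ∧ 1 = 1

1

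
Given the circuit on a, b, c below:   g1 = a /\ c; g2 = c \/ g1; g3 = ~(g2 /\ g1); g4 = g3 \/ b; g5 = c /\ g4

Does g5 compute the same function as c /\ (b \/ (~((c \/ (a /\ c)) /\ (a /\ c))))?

g1 = a /\ c
g2 = c \/ g1 = c \/ (a /\ c)
g3 = ~(g2 /\ g1) = ~((c \/ (a /\ c)) /\ (a /\ c))
g4 = g3 \/ b = (~((c \/ (a /\ c)) /\ (a /\ c))) \/ b
g5 = c /\ g4 = c /\ ((~((c \/ (a /\ c)) /\ (a /\ c))) \/ b)
At a=0, b=0, c=0: circuit gives 0, formula gives 0.
At a=0, b=0, c=1: circuit gives 1, formula gives 1.
Agrees on all 8 inputs.

Yes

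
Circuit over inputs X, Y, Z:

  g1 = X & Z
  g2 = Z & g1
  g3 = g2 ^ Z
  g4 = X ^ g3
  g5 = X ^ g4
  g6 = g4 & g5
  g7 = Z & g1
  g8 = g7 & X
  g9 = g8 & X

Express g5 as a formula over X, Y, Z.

g1 = X & Z
g2 = Z & g1 = Z & (X & Z)
g3 = g2 ^ Z = (Z & (X & Z)) ^ Z
g4 = X ^ g3 = X ^ ((Z & (X & Z)) ^ Z)
g5 = X ^ g4 = X ^ (X ^ ((Z & (X & Z)) ^ Z))

X ^ (X ^ ((Z & (X & Z)) ^ Z))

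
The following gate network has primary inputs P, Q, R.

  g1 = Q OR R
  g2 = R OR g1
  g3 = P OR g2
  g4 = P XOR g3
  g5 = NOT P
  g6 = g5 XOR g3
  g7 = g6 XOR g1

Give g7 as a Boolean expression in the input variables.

(NOT P XOR (P OR (R OR (Q OR R)))) XOR (Q OR R)

g1 = Q OR R
g2 = R OR g1 = R OR (Q OR R)
g3 = P OR g2 = P OR (R OR (Q OR R))
g5 = NOT P
g6 = g5 XOR g3 = NOT P XOR (P OR (R OR (Q OR R)))
g7 = g6 XOR g1 = (NOT P XOR (P OR (R OR (Q OR R)))) XOR (Q OR R)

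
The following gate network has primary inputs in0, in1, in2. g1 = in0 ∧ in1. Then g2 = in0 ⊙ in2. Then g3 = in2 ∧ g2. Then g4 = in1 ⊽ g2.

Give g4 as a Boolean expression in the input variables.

g2 = in0 ⊙ in2
g4 = in1 ⊽ g2 = in1 ⊽ (in0 ⊙ in2)

in1 ⊽ (in0 ⊙ in2)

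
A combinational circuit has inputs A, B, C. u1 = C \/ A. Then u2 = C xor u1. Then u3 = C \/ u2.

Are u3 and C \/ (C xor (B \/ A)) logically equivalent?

No

u1 = C \/ A
u2 = C xor u1 = C xor (C \/ A)
u3 = C \/ u2 = C \/ (C xor (C \/ A))
At A=0, B=1, C=0: circuit gives 0, formula gives 1.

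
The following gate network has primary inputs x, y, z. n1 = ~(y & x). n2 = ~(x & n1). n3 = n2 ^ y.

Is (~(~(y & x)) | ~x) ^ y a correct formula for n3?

Yes

n1 = ~(y & x)
n2 = ~(x & n1) = ~(x & (~(y & x)))
n3 = n2 ^ y = (~(x & (~(y & x)))) ^ y
At x=0, y=1, z=0: circuit gives 0, formula gives 0.
At x=0, y=0, z=0: circuit gives 1, formula gives 1.
Agrees on all 8 inputs.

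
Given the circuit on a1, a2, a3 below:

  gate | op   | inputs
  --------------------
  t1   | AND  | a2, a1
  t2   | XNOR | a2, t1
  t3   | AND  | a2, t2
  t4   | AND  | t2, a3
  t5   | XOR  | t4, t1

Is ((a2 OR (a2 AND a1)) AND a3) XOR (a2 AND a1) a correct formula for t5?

t1 = a2 AND a1
t2 = a2 XNOR t1 = a2 XNOR (a2 AND a1)
t4 = t2 AND a3 = (a2 XNOR (a2 AND a1)) AND a3
t5 = t4 XOR t1 = ((a2 XNOR (a2 AND a1)) AND a3) XOR (a2 AND a1)
At a1=0, a2=0, a3=1: circuit gives 1, formula gives 0.

No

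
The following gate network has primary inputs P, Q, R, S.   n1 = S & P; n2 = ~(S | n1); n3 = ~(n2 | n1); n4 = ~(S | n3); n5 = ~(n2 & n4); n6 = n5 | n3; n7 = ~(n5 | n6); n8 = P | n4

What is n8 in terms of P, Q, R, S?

n1 = S & P
n2 = ~(S | n1) = ~(S | (S & P))
n3 = ~(n2 | n1) = ~((~(S | (S & P))) | (S & P))
n4 = ~(S | n3) = ~(S | (~((~(S | (S & P))) | (S & P))))
n8 = P | n4 = P | (~(S | (~((~(S | (S & P))) | (S & P)))))

P | (~(S | (~((~(S | (S & P))) | (S & P)))))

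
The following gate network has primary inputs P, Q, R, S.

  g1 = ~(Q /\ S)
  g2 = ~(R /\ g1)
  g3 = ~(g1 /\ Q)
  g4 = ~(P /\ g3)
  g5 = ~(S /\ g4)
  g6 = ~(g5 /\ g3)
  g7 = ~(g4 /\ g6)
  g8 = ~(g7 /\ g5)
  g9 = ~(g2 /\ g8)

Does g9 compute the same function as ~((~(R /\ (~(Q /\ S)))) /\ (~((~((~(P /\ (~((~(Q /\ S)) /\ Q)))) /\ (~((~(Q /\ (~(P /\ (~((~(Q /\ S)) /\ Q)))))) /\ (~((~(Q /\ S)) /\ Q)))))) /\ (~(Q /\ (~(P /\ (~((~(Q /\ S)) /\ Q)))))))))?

g1 = ~(Q /\ S)
g2 = ~(R /\ g1) = ~(R /\ (~(Q /\ S)))
g3 = ~(g1 /\ Q) = ~((~(Q /\ S)) /\ Q)
g4 = ~(P /\ g3) = ~(P /\ (~((~(Q /\ S)) /\ Q)))
g5 = ~(S /\ g4) = ~(S /\ (~(P /\ (~((~(Q /\ S)) /\ Q)))))
g6 = ~(g5 /\ g3) = ~((~(S /\ (~(P /\ (~((~(Q /\ S)) /\ Q)))))) /\ (~((~(Q /\ S)) /\ Q)))
g7 = ~(g4 /\ g6) = ~((~(P /\ (~((~(Q /\ S)) /\ Q)))) /\ (~((~(S /\ (~(P /\ (~((~(Q /\ S)) /\ Q)))))) /\ (~((~(Q /\ S)) /\ Q)))))
g8 = ~(g7 /\ g5) = ~((~((~(P /\ (~((~(Q /\ S)) /\ Q)))) /\ (~((~(S /\ (~(P /\ (~((~(Q /\ S)) /\ Q)))))) /\ (~((~(Q /\ S)) /\ Q)))))) /\ (~(S /\ (~(P /\ (~((~(Q /\ S)) /\ Q)))))))
g9 = ~(g2 /\ g8) = ~((~(R /\ (~(Q /\ S)))) /\ (~((~((~(P /\ (~((~(Q /\ S)) /\ Q)))) /\ (~((~(S /\ (~(P /\ (~((~(Q /\ S)) /\ Q)))))) /\ (~((~(Q /\ S)) /\ Q)))))) /\ (~(S /\ (~(P /\ (~((~(Q /\ S)) /\ Q)))))))))
At P=0, Q=0, R=0, S=1: circuit gives 0, formula gives 1.

No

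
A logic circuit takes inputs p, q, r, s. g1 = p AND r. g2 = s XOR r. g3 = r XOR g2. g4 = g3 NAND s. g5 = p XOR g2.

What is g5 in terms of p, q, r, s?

p XOR (s XOR r)

g2 = s XOR r
g5 = p XOR g2 = p XOR (s XOR r)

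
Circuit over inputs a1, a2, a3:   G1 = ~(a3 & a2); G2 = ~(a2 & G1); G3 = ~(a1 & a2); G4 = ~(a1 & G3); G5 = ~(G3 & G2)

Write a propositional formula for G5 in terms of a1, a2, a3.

~((~(a1 & a2)) & (~(a2 & (~(a3 & a2)))))

G1 = ~(a3 & a2)
G2 = ~(a2 & G1) = ~(a2 & (~(a3 & a2)))
G3 = ~(a1 & a2)
G5 = ~(G3 & G2) = ~((~(a1 & a2)) & (~(a2 & (~(a3 & a2)))))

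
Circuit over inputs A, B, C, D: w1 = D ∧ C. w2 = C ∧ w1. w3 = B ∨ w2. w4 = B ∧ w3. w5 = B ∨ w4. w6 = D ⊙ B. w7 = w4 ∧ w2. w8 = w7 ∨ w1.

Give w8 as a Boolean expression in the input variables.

((B ∧ (B ∨ (C ∧ (D ∧ C)))) ∧ (C ∧ (D ∧ C))) ∨ (D ∧ C)

w1 = D ∧ C
w2 = C ∧ w1 = C ∧ (D ∧ C)
w3 = B ∨ w2 = B ∨ (C ∧ (D ∧ C))
w4 = B ∧ w3 = B ∧ (B ∨ (C ∧ (D ∧ C)))
w7 = w4 ∧ w2 = (B ∧ (B ∨ (C ∧ (D ∧ C)))) ∧ (C ∧ (D ∧ C))
w8 = w7 ∨ w1 = ((B ∧ (B ∨ (C ∧ (D ∧ C)))) ∧ (C ∧ (D ∧ C))) ∨ (D ∧ C)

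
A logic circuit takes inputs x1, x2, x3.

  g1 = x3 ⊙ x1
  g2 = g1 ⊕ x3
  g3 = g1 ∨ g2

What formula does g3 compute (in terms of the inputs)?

g1 = x3 ⊙ x1
g2 = g1 ⊕ x3 = (x3 ⊙ x1) ⊕ x3
g3 = g1 ∨ g2 = (x3 ⊙ x1) ∨ ((x3 ⊙ x1) ⊕ x3)

(x3 ⊙ x1) ∨ ((x3 ⊙ x1) ⊕ x3)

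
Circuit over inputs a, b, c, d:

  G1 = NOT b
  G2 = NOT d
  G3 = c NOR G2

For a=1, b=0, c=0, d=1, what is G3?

1

G2 = NOT 1 = 0
G3 = 0 NOR 0 = 1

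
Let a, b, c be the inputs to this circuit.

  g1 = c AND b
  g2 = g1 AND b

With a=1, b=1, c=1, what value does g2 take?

g1 = 1 AND 1 = 1
g2 = 1 AND 1 = 1

1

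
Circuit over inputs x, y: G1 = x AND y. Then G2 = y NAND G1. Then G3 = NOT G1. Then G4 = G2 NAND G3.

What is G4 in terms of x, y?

G1 = x AND y
G2 = y NAND G1 = y NAND (x AND y)
G3 = NOT G1 = NOT (x AND y)
G4 = G2 NAND G3 = (y NAND (x AND y)) NAND NOT (x AND y)

(y NAND (x AND y)) NAND NOT (x AND y)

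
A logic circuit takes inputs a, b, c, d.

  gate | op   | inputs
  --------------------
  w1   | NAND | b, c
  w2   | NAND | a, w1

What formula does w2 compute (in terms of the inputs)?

w1 = b NAND c
w2 = a NAND w1 = a NAND (b NAND c)

a NAND (b NAND c)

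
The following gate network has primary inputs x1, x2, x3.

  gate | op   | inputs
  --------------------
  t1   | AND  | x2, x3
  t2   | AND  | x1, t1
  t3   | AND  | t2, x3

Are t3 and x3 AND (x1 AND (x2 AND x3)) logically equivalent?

t1 = x2 AND x3
t2 = x1 AND t1 = x1 AND (x2 AND x3)
t3 = t2 AND x3 = (x1 AND (x2 AND x3)) AND x3
At x1=0, x2=0, x3=0: circuit gives 0, formula gives 0.
At x1=1, x2=1, x3=1: circuit gives 1, formula gives 1.
Agrees on all 8 inputs.

Yes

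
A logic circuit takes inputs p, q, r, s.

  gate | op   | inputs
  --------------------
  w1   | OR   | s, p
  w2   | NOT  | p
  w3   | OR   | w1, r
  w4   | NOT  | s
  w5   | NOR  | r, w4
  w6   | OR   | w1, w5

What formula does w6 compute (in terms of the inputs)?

w1 = s OR p
w4 = NOT s
w5 = r NOR w4 = r NOR NOT s
w6 = w1 OR w5 = (s OR p) OR (r NOR NOT s)

(s OR p) OR (r NOR NOT s)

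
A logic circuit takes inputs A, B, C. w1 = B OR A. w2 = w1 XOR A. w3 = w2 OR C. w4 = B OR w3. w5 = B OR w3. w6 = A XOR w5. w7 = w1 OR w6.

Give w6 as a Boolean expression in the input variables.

w1 = B OR A
w2 = w1 XOR A = (B OR A) XOR A
w3 = w2 OR C = ((B OR A) XOR A) OR C
w5 = B OR w3 = B OR (((B OR A) XOR A) OR C)
w6 = A XOR w5 = A XOR (B OR (((B OR A) XOR A) OR C))

A XOR (B OR (((B OR A) XOR A) OR C))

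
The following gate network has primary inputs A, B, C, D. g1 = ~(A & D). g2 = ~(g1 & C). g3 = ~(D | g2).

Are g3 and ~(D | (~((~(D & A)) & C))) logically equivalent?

Yes

g1 = ~(A & D)
g2 = ~(g1 & C) = ~((~(A & D)) & C)
g3 = ~(D | g2) = ~(D | (~((~(A & D)) & C)))
At A=0, B=0, C=0, D=0: circuit gives 0, formula gives 0.
At A=0, B=0, C=1, D=0: circuit gives 1, formula gives 1.
Agrees on all 16 inputs.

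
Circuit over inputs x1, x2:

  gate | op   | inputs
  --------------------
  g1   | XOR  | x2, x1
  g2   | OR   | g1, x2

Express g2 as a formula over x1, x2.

(x2 XOR x1) OR x2

g1 = x2 XOR x1
g2 = g1 OR x2 = (x2 XOR x1) OR x2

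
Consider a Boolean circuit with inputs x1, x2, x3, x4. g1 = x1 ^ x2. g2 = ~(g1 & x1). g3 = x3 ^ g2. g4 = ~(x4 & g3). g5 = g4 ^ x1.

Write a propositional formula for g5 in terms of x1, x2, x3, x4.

g1 = x1 ^ x2
g2 = ~(g1 & x1) = ~((x1 ^ x2) & x1)
g3 = x3 ^ g2 = x3 ^ (~((x1 ^ x2) & x1))
g4 = ~(x4 & g3) = ~(x4 & (x3 ^ (~((x1 ^ x2) & x1))))
g5 = g4 ^ x1 = (~(x4 & (x3 ^ (~((x1 ^ x2) & x1))))) ^ x1

(~(x4 & (x3 ^ (~((x1 ^ x2) & x1))))) ^ x1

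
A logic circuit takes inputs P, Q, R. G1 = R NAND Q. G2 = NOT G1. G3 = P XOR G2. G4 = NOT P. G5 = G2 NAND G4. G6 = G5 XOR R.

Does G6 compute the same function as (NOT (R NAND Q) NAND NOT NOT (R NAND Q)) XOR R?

No

G1 = R NAND Q
G2 = NOT G1 = NOT (R NAND Q)
G4 = NOT P
G5 = G2 NAND G4 = NOT (R NAND Q) NAND NOT P
G6 = G5 XOR R = (NOT (R NAND Q) NAND NOT P) XOR R
At P=0, Q=1, R=1: circuit gives 1, formula gives 0.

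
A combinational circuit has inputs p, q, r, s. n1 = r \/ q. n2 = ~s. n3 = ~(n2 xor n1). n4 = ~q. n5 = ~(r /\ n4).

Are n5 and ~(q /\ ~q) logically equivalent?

No

n4 = ~q
n5 = ~(r /\ n4) = ~(r /\ ~q)
At p=0, q=0, r=1, s=0: circuit gives 0, formula gives 1.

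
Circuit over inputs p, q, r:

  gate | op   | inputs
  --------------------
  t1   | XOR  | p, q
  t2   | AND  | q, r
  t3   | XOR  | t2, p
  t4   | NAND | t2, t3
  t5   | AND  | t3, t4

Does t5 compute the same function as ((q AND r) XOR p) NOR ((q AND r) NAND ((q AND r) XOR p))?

No

t2 = q AND r
t3 = t2 XOR p = (q AND r) XOR p
t4 = t2 NAND t3 = (q AND r) NAND ((q AND r) XOR p)
t5 = t3 AND t4 = ((q AND r) XOR p) AND ((q AND r) NAND ((q AND r) XOR p))
At p=1, q=0, r=0: circuit gives 1, formula gives 0.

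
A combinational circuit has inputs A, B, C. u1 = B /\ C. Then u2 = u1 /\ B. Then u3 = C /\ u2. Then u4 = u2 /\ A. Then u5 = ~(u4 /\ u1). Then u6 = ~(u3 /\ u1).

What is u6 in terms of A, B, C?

u1 = B /\ C
u2 = u1 /\ B = (B /\ C) /\ B
u3 = C /\ u2 = C /\ ((B /\ C) /\ B)
u6 = ~(u3 /\ u1) = ~((C /\ ((B /\ C) /\ B)) /\ (B /\ C))

~((C /\ ((B /\ C) /\ B)) /\ (B /\ C))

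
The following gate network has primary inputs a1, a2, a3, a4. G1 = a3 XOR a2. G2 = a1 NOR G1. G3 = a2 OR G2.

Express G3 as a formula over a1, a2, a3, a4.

G1 = a3 XOR a2
G2 = a1 NOR G1 = a1 NOR (a3 XOR a2)
G3 = a2 OR G2 = a2 OR (a1 NOR (a3 XOR a2))

a2 OR (a1 NOR (a3 XOR a2))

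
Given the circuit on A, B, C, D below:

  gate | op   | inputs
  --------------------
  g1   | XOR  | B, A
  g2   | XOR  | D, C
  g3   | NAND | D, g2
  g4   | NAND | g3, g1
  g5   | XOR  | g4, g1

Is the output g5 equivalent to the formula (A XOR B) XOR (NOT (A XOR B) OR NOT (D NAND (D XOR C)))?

Yes

g1 = B XOR A
g2 = D XOR C
g3 = D NAND g2 = D NAND (D XOR C)
g4 = g3 NAND g1 = (D NAND (D XOR C)) NAND (B XOR A)
g5 = g4 XOR g1 = ((D NAND (D XOR C)) NAND (B XOR A)) XOR (B XOR A)
At A=0, B=1, C=0, D=1: circuit gives 0, formula gives 0.
At A=0, B=0, C=0, D=0: circuit gives 1, formula gives 1.
Agrees on all 16 inputs.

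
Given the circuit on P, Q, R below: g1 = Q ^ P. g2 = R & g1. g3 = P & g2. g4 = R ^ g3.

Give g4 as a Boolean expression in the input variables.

R ^ (P & (R & (Q ^ P)))

g1 = Q ^ P
g2 = R & g1 = R & (Q ^ P)
g3 = P & g2 = P & (R & (Q ^ P))
g4 = R ^ g3 = R ^ (P & (R & (Q ^ P)))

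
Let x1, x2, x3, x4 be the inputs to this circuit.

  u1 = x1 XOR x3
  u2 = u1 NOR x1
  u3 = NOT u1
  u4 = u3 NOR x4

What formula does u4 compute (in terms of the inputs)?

u1 = x1 XOR x3
u3 = NOT u1 = NOT (x1 XOR x3)
u4 = u3 NOR x4 = NOT (x1 XOR x3) NOR x4

NOT (x1 XOR x3) NOR x4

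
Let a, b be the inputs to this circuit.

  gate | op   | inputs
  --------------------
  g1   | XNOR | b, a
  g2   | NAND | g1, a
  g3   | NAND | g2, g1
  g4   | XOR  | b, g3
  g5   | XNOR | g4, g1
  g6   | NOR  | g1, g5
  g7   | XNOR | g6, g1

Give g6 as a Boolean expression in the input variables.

(b XNOR a) NOR ((b XOR (((b XNOR a) NAND a) NAND (b XNOR a))) XNOR (b XNOR a))

g1 = b XNOR a
g2 = g1 NAND a = (b XNOR a) NAND a
g3 = g2 NAND g1 = ((b XNOR a) NAND a) NAND (b XNOR a)
g4 = b XOR g3 = b XOR (((b XNOR a) NAND a) NAND (b XNOR a))
g5 = g4 XNOR g1 = (b XOR (((b XNOR a) NAND a) NAND (b XNOR a))) XNOR (b XNOR a)
g6 = g1 NOR g5 = (b XNOR a) NOR ((b XOR (((b XNOR a) NAND a) NAND (b XNOR a))) XNOR (b XNOR a))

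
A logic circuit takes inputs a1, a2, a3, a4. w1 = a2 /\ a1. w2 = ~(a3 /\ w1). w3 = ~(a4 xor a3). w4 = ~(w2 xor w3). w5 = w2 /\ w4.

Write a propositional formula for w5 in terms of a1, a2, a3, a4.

w1 = a2 /\ a1
w2 = ~(a3 /\ w1) = ~(a3 /\ (a2 /\ a1))
w3 = ~(a4 xor a3)
w4 = ~(w2 xor w3) = ~((~(a3 /\ (a2 /\ a1))) xor (~(a4 xor a3)))
w5 = w2 /\ w4 = (~(a3 /\ (a2 /\ a1))) /\ (~((~(a3 /\ (a2 /\ a1))) xor (~(a4 xor a3))))

(~(a3 /\ (a2 /\ a1))) /\ (~((~(a3 /\ (a2 /\ a1))) xor (~(a4 xor a3))))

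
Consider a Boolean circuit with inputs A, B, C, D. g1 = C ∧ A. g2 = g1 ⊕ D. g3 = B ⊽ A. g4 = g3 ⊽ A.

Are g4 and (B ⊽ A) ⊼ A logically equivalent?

No

g3 = B ⊽ A
g4 = g3 ⊽ A = (B ⊽ A) ⊽ A
At A=0, B=0, C=0, D=0: circuit gives 0, formula gives 1.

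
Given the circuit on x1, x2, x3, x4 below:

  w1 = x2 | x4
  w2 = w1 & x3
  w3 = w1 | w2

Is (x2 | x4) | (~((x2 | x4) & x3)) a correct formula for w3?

No

w1 = x2 | x4
w2 = w1 & x3 = (x2 | x4) & x3
w3 = w1 | w2 = (x2 | x4) | ((x2 | x4) & x3)
At x1=0, x2=0, x3=0, x4=0: circuit gives 0, formula gives 1.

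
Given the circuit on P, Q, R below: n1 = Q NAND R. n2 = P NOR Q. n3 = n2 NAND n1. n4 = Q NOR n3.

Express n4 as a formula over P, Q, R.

n1 = Q NAND R
n2 = P NOR Q
n3 = n2 NAND n1 = (P NOR Q) NAND (Q NAND R)
n4 = Q NOR n3 = Q NOR ((P NOR Q) NAND (Q NAND R))

Q NOR ((P NOR Q) NAND (Q NAND R))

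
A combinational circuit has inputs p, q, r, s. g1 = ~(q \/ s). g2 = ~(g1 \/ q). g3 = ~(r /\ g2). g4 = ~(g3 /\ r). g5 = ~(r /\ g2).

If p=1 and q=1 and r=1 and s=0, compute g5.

g1 = ~(1 \/ 0) = 0
g2 = ~(0 \/ 1) = 0
g5 = ~(1 /\ 0) = 1

1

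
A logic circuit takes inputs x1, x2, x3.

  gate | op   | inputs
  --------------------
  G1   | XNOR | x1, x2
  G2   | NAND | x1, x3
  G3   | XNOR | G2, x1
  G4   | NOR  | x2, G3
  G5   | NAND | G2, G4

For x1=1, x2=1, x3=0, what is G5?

G2 = 1 NAND 0 = 1
G3 = 1 XNOR 1 = 1
G4 = 1 NOR 1 = 0
G5 = 1 NAND 0 = 1

1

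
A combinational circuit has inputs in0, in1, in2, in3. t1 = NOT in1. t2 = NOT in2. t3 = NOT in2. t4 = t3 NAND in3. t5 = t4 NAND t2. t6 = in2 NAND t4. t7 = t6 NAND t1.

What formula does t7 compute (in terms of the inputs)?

(in2 NAND (NOT in2 NAND in3)) NAND NOT in1

t1 = NOT in1
t3 = NOT in2
t4 = t3 NAND in3 = NOT in2 NAND in3
t6 = in2 NAND t4 = in2 NAND (NOT in2 NAND in3)
t7 = t6 NAND t1 = (in2 NAND (NOT in2 NAND in3)) NAND NOT in1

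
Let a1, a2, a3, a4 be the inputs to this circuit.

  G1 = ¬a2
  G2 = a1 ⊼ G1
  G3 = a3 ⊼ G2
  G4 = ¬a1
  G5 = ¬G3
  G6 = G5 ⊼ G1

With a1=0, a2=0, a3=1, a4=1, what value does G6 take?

0

G1 = ¬0 = 1
G2 = 0 ⊼ 1 = 1
G3 = 1 ⊼ 1 = 0
G5 = ¬0 = 1
G6 = 1 ⊼ 1 = 0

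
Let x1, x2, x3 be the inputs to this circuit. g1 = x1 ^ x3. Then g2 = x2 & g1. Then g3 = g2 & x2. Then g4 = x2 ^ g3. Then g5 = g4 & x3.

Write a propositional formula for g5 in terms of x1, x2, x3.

(x2 ^ ((x2 & (x1 ^ x3)) & x2)) & x3

g1 = x1 ^ x3
g2 = x2 & g1 = x2 & (x1 ^ x3)
g3 = g2 & x2 = (x2 & (x1 ^ x3)) & x2
g4 = x2 ^ g3 = x2 ^ ((x2 & (x1 ^ x3)) & x2)
g5 = g4 & x3 = (x2 ^ ((x2 & (x1 ^ x3)) & x2)) & x3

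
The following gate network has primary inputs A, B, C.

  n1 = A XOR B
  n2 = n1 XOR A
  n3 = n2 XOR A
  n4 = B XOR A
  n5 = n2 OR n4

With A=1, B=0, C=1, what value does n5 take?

n1 = 1 XOR 0 = 1
n2 = 1 XOR 1 = 0
n4 = 0 XOR 1 = 1
n5 = 0 OR 1 = 1

1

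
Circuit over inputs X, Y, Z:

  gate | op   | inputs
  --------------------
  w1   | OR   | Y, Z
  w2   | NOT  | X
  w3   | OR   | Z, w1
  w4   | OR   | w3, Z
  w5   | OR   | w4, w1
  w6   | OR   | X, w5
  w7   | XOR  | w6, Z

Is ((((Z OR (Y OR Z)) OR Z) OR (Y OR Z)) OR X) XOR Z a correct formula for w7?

Yes

w1 = Y OR Z
w3 = Z OR w1 = Z OR (Y OR Z)
w4 = w3 OR Z = (Z OR (Y OR Z)) OR Z
w5 = w4 OR w1 = ((Z OR (Y OR Z)) OR Z) OR (Y OR Z)
w6 = X OR w5 = X OR (((Z OR (Y OR Z)) OR Z) OR (Y OR Z))
w7 = w6 XOR Z = (X OR (((Z OR (Y OR Z)) OR Z) OR (Y OR Z))) XOR Z
At X=0, Y=0, Z=0: circuit gives 0, formula gives 0.
At X=0, Y=1, Z=0: circuit gives 1, formula gives 1.
Agrees on all 8 inputs.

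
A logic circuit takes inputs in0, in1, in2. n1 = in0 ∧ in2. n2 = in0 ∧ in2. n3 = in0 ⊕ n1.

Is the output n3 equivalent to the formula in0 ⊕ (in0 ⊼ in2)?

n1 = in0 ∧ in2
n3 = in0 ⊕ n1 = in0 ⊕ (in0 ∧ in2)
At in0=0, in1=0, in2=0: circuit gives 0, formula gives 1.

No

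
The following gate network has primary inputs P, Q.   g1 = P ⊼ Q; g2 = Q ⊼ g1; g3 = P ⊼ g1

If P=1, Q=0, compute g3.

g1 = 1 ⊼ 0 = 1
g3 = 1 ⊼ 1 = 0

0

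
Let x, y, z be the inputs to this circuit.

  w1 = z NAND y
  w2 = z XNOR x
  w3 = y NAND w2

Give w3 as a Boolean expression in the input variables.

w2 = z XNOR x
w3 = y NAND w2 = y NAND (z XNOR x)

y NAND (z XNOR x)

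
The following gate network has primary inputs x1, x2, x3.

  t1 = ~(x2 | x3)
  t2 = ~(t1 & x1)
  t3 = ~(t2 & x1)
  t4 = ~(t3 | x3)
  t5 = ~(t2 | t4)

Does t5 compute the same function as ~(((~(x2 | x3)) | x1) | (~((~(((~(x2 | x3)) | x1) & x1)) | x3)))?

No

t1 = ~(x2 | x3)
t2 = ~(t1 & x1) = ~((~(x2 | x3)) & x1)
t3 = ~(t2 & x1) = ~((~((~(x2 | x3)) & x1)) & x1)
t4 = ~(t3 | x3) = ~((~((~((~(x2 | x3)) & x1)) & x1)) | x3)
t5 = ~(t2 | t4) = ~((~((~(x2 | x3)) & x1)) | (~((~((~((~(x2 | x3)) & x1)) & x1)) | x3)))
At x1=0, x2=0, x3=1: circuit gives 0, formula gives 1.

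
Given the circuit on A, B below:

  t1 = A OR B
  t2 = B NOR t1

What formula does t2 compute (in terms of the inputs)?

B NOR (A OR B)

t1 = A OR B
t2 = B NOR t1 = B NOR (A OR B)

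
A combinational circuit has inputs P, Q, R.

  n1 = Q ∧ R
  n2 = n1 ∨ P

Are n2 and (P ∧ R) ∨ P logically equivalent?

n1 = Q ∧ R
n2 = n1 ∨ P = (Q ∧ R) ∨ P
At P=0, Q=1, R=1: circuit gives 1, formula gives 0.

No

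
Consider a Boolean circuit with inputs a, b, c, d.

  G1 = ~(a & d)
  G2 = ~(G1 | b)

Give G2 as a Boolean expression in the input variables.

~((~(a & d)) | b)

G1 = ~(a & d)
G2 = ~(G1 | b) = ~((~(a & d)) | b)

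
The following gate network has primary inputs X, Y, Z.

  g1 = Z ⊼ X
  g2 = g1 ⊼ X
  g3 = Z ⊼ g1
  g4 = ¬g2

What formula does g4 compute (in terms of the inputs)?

¬((Z ⊼ X) ⊼ X)

g1 = Z ⊼ X
g2 = g1 ⊼ X = (Z ⊼ X) ⊼ X
g4 = ¬g2 = ¬((Z ⊼ X) ⊼ X)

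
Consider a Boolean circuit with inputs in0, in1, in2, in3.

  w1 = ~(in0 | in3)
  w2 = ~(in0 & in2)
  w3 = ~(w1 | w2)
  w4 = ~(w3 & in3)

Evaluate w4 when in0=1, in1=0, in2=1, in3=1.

w1 = ~(1 | 1) = 0
w2 = ~(1 & 1) = 0
w3 = ~(0 | 0) = 1
w4 = ~(1 & 1) = 0

0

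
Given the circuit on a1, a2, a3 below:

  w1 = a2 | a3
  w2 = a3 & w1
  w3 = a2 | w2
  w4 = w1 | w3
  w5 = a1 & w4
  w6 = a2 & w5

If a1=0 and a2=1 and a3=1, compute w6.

w1 = 1 | 1 = 1
w2 = 1 & 1 = 1
w3 = 1 | 1 = 1
w4 = 1 | 1 = 1
w5 = 0 & 1 = 0
w6 = 1 & 0 = 0

0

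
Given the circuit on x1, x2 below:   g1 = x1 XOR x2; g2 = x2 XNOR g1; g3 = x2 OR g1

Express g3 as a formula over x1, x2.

g1 = x1 XOR x2
g3 = x2 OR g1 = x2 OR (x1 XOR x2)

x2 OR (x1 XOR x2)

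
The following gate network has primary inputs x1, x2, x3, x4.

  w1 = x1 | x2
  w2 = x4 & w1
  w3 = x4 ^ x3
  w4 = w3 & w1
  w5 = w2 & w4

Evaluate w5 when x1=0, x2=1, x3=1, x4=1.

0

w1 = 0 | 1 = 1
w2 = 1 & 1 = 1
w3 = 1 ^ 1 = 0
w4 = 0 & 1 = 0
w5 = 1 & 0 = 0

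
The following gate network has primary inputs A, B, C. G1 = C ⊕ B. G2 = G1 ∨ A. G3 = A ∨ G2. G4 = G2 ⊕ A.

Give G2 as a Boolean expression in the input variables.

(C ⊕ B) ∨ A

G1 = C ⊕ B
G2 = G1 ∨ A = (C ⊕ B) ∨ A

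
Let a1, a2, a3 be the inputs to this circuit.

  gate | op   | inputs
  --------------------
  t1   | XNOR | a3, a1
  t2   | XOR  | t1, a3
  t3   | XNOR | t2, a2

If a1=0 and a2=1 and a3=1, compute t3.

t1 = 1 XNOR 0 = 0
t2 = 0 XOR 1 = 1
t3 = 1 XNOR 1 = 1

1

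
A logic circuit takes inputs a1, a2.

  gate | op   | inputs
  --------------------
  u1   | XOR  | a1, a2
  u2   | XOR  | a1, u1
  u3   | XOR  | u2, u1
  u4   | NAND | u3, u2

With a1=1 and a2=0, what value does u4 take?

1

u1 = 1 XOR 0 = 1
u2 = 1 XOR 1 = 0
u3 = 0 XOR 1 = 1
u4 = 1 NAND 0 = 1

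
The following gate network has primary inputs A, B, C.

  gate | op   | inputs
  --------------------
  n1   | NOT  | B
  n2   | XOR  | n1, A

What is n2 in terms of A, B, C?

n1 = NOT B
n2 = n1 XOR A = NOT B XOR A

NOT B XOR A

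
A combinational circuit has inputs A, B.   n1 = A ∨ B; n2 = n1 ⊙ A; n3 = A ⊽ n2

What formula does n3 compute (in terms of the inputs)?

A ⊽ ((A ∨ B) ⊙ A)

n1 = A ∨ B
n2 = n1 ⊙ A = (A ∨ B) ⊙ A
n3 = A ⊽ n2 = A ⊽ ((A ∨ B) ⊙ A)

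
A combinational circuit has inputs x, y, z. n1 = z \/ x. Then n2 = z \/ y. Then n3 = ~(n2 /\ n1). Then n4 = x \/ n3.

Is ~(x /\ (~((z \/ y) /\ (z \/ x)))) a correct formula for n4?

n1 = z \/ x
n2 = z \/ y
n3 = ~(n2 /\ n1) = ~((z \/ y) /\ (z \/ x))
n4 = x \/ n3 = x \/ (~((z \/ y) /\ (z \/ x)))
At x=0, y=0, z=1: circuit gives 0, formula gives 1.

No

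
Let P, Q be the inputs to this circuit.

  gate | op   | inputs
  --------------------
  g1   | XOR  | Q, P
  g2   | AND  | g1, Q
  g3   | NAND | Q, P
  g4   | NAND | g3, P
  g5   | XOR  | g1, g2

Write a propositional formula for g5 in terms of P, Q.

(Q XOR P) XOR ((Q XOR P) AND Q)

g1 = Q XOR P
g2 = g1 AND Q = (Q XOR P) AND Q
g5 = g1 XOR g2 = (Q XOR P) XOR ((Q XOR P) AND Q)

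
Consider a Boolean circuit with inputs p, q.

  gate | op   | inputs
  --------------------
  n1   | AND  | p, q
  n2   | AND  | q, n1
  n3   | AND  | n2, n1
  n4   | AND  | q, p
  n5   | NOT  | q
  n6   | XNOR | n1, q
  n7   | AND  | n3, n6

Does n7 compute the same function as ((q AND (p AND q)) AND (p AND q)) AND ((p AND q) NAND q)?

No

n1 = p AND q
n2 = q AND n1 = q AND (p AND q)
n3 = n2 AND n1 = (q AND (p AND q)) AND (p AND q)
n6 = n1 XNOR q = (p AND q) XNOR q
n7 = n3 AND n6 = ((q AND (p AND q)) AND (p AND q)) AND ((p AND q) XNOR q)
At p=1, q=1: circuit gives 1, formula gives 0.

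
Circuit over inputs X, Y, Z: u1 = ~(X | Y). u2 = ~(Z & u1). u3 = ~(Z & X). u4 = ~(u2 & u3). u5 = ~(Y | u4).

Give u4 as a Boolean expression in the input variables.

~((~(Z & (~(X | Y)))) & (~(Z & X)))

u1 = ~(X | Y)
u2 = ~(Z & u1) = ~(Z & (~(X | Y)))
u3 = ~(Z & X)
u4 = ~(u2 & u3) = ~((~(Z & (~(X | Y)))) & (~(Z & X)))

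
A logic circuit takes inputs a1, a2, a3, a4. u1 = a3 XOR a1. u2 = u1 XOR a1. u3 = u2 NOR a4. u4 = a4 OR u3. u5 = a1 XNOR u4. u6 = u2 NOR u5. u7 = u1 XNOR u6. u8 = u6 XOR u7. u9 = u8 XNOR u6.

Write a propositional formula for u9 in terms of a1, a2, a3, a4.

u1 = a3 XOR a1
u2 = u1 XOR a1 = (a3 XOR a1) XOR a1
u3 = u2 NOR a4 = ((a3 XOR a1) XOR a1) NOR a4
u4 = a4 OR u3 = a4 OR (((a3 XOR a1) XOR a1) NOR a4)
u5 = a1 XNOR u4 = a1 XNOR (a4 OR (((a3 XOR a1) XOR a1) NOR a4))
u6 = u2 NOR u5 = ((a3 XOR a1) XOR a1) NOR (a1 XNOR (a4 OR (((a3 XOR a1) XOR a1) NOR a4)))
u7 = u1 XNOR u6 = (a3 XOR a1) XNOR (((a3 XOR a1) XOR a1) NOR (a1 XNOR (a4 OR (((a3 XOR a1) XOR a1) NOR a4))))
u8 = u6 XOR u7 = (((a3 XOR a1) XOR a1) NOR (a1 XNOR (a4 OR (((a3 XOR a1) XOR a1) NOR a4)))) XOR ((a3 XOR a1) XNOR (((a3 XOR a1) XOR a1) NOR (a1 XNOR (a4 OR (((a3 XOR a1) XOR a1) NOR a4)))))
u9 = u8 XNOR u6 = ((((a3 XOR a1) XOR a1) NOR (a1 XNOR (a4 OR (((a3 XOR a1) XOR a1) NOR a4)))) XOR ((a3 XOR a1) XNOR (((a3 XOR a1) XOR a1) NOR (a1 XNOR (a4 OR (((a3 XOR a1) XOR a1) NOR a4)))))) XNOR (((a3 XOR a1) XOR a1) NOR (a1 XNOR (a4 OR (((a3 XOR a1) XOR a1) NOR a4))))

((((a3 XOR a1) XOR a1) NOR (a1 XNOR (a4 OR (((a3 XOR a1) XOR a1) NOR a4)))) XOR ((a3 XOR a1) XNOR (((a3 XOR a1) XOR a1) NOR (a1 XNOR (a4 OR (((a3 XOR a1) XOR a1) NOR a4)))))) XNOR (((a3 XOR a1) XOR a1) NOR (a1 XNOR (a4 OR (((a3 XOR a1) XOR a1) NOR a4))))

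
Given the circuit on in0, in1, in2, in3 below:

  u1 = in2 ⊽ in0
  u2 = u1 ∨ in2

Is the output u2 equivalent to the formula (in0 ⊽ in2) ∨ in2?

Yes

u1 = in2 ⊽ in0
u2 = u1 ∨ in2 = (in2 ⊽ in0) ∨ in2
At in0=1, in1=0, in2=0, in3=0: circuit gives 0, formula gives 0.
At in0=0, in1=0, in2=0, in3=0: circuit gives 1, formula gives 1.
Agrees on all 16 inputs.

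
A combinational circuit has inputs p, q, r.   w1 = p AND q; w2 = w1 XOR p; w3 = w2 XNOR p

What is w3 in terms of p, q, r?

((p AND q) XOR p) XNOR p

w1 = p AND q
w2 = w1 XOR p = (p AND q) XOR p
w3 = w2 XNOR p = ((p AND q) XOR p) XNOR p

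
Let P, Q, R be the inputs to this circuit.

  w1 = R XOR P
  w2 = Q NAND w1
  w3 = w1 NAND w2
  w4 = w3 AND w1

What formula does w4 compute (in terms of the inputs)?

w1 = R XOR P
w2 = Q NAND w1 = Q NAND (R XOR P)
w3 = w1 NAND w2 = (R XOR P) NAND (Q NAND (R XOR P))
w4 = w3 AND w1 = ((R XOR P) NAND (Q NAND (R XOR P))) AND (R XOR P)

((R XOR P) NAND (Q NAND (R XOR P))) AND (R XOR P)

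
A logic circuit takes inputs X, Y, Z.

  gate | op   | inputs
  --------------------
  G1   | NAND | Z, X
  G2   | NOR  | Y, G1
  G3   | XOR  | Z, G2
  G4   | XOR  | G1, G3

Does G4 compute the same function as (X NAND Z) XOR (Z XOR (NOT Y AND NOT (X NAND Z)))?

G1 = Z NAND X
G2 = Y NOR G1 = Y NOR (Z NAND X)
G3 = Z XOR G2 = Z XOR (Y NOR (Z NAND X))
G4 = G1 XOR G3 = (Z NAND X) XOR (Z XOR (Y NOR (Z NAND X)))
At X=0, Y=0, Z=1: circuit gives 0, formula gives 0.
At X=0, Y=0, Z=0: circuit gives 1, formula gives 1.
Agrees on all 8 inputs.

Yes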